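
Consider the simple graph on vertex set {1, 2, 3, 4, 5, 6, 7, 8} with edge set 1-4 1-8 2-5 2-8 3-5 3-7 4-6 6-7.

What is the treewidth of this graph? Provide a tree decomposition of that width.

Each bag holds 3 vertices, so the decomposition has width 2, which upper-bounds the treewidth. Since 4–6–7–3–5–2–8–1–4 is a cycle in G, G is not acyclic. Forests are exactly the graphs of treewidth ≤ 1, so tw(G) ≥ 2. The upper and lower bounds meet at 2, so that is the treewidth.

Treewidth 2.
One such decomposition:
Bags: B1 = {4, 6, 7}  B2 = {3, 4, 7}  B3 = {3, 4, 5}  B4 = {2, 4, 5}  B5 = {2, 4, 8}  B6 = {1, 4, 8}
Tree: B1–B2, B2–B3, B3–B4, B4–B5, B5–B6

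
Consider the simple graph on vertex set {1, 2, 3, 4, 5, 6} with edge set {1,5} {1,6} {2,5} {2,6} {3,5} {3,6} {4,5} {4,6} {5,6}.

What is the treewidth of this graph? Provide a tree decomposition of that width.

Treewidth 2.
Bags: B1 = {4, 5, 6}  B2 = {2, 5, 6}  B3 = {1, 5, 6}  B4 = {3, 5, 6}
Tree: B1–B2, B2–B3, B3–B4

The largest bag has 3 vertices, giving width 2; this decomposition certifies tw(G) ≤ 2. For the lower bound, the 3 vertices {1, 5, 6} are pairwise adjacent, and any tree decomposition puts a clique entirely inside one bag — forcing width ≥ 2. Hence tw(G) = 2 exactly.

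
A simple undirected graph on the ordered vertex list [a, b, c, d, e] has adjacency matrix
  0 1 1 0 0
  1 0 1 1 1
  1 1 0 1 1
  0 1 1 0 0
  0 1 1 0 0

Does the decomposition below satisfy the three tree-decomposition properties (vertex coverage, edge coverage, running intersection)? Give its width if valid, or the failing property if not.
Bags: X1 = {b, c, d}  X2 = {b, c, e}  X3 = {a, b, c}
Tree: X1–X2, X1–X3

Yes; width 2.

Every vertex of G appears in some bag (union = {a, b, c, d, e}); every edge is covered by a bag; and for each vertex v the set of bags containing v is connected in the bag tree. The decomposition is therefore valid. The largest bag has 3 vertices, so the width is 2.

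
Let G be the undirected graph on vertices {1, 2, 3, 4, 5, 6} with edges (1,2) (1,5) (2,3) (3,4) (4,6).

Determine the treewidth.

A width-1 tree decomposition is:
Bags: B1 = {1, 5}  B2 = {1, 2}  B3 = {2, 3}  B4 = {3, 4}  B5 = {4, 6}
Tree: B1–B2, B2–B3, B3–B4, B4–B5
Every bag has size at most 2, so the width is 2 − 1 = 1 and tw(G) ≤ 1. Since G has at least one edge (e.g. 5–1), it is not an edgeless graph, so tw(G) ≥ 1. Hence tw(G) = 1 exactly.

1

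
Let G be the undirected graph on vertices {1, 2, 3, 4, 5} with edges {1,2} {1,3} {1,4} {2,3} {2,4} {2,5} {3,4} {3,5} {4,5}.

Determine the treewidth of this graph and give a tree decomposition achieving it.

Each bag holds 4 vertices, so the decomposition has width 3, which upper-bounds the treewidth. Conversely, {1, 2, 3, 4} is a clique of size 4, and the vertices of any clique must share a bag in every tree decomposition; so some bag has ≥ 4 vertices and tw(G) ≥ 3. The upper and lower bounds meet at 3, so that is the treewidth.

Treewidth 3.
Bags: B1 = {2, 3, 4, 5}  B2 = {1, 2, 3, 4}
Tree: B1–B2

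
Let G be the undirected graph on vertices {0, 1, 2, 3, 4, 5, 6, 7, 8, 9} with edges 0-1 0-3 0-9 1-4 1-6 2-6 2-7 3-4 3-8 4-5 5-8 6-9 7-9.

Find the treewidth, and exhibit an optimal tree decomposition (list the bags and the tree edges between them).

The largest bag has 3 vertices, giving width 2; this decomposition certifies tw(G) ≤ 2. Since 5–8–3–4–5 is a cycle in G, G is not acyclic. Forests are exactly the graphs of treewidth ≤ 1, so tw(G) ≥ 2. Therefore the treewidth is 2.

Treewidth 2.
One optimal decomposition is:
Bags: B1 = {4, 5, 8}  B2 = {3, 4, 8}  B3 = {1, 3, 4}  B4 = {0, 1, 3}  B5 = {0, 1, 6}  B6 = {0, 6, 9}  B7 = {2, 6, 9}  B8 = {2, 7, 9}
Tree: B1–B2, B2–B3, B3–B4, B4–B5, B5–B6, B6–B7, B7–B8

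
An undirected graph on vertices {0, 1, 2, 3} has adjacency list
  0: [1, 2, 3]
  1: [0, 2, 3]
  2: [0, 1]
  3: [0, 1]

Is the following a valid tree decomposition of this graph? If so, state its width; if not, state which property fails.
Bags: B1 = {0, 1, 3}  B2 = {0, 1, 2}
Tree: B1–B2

Yes; width 2.

Vertex coverage: the bags together contain {0, 1, 2, 3}, the full vertex set. Edge coverage: each edge of G has both endpoints in at least one bag. Running intersection: for every vertex, the bags containing it form a connected subtree. All three properties hold, so this is a valid tree decomposition of width max|bag| − 1 = 2, and hence tw(G) ≤ 2.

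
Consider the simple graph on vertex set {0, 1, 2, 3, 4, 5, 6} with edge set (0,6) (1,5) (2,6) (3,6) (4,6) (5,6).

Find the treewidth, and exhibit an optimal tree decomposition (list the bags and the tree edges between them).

Treewidth 1.
One optimal decomposition is:
Bags: B1 = {5, 6}  B2 = {0, 6}  B3 = {1, 5}  B4 = {2, 6}  B5 = {4, 6}  B6 = {3, 6}
Tree: B1–B2, B1–B3, B1–B4, B4–B5, B5–B6

Each bag holds 2 vertices, so the decomposition has width 1, which upper-bounds the treewidth. Since G has at least one edge (e.g. 6–5), it is not an edgeless graph, so tw(G) ≥ 1. Combining the bounds, tw(G) = 1.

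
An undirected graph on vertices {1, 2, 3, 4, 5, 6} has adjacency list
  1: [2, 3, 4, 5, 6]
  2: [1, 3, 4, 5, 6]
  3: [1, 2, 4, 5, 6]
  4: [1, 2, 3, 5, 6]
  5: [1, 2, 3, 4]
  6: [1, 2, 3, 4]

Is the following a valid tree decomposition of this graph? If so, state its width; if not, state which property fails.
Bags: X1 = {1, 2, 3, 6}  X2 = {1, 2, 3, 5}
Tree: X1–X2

No — vertex 4 appears in no bag.

A tree decomposition must satisfy three properties: every vertex lies in some bag; for every edge, both endpoints lie together in some bag; and for every vertex, the bags containing it form a connected subtree. Here vertex 4 appears in no bag, so the decomposition is invalid.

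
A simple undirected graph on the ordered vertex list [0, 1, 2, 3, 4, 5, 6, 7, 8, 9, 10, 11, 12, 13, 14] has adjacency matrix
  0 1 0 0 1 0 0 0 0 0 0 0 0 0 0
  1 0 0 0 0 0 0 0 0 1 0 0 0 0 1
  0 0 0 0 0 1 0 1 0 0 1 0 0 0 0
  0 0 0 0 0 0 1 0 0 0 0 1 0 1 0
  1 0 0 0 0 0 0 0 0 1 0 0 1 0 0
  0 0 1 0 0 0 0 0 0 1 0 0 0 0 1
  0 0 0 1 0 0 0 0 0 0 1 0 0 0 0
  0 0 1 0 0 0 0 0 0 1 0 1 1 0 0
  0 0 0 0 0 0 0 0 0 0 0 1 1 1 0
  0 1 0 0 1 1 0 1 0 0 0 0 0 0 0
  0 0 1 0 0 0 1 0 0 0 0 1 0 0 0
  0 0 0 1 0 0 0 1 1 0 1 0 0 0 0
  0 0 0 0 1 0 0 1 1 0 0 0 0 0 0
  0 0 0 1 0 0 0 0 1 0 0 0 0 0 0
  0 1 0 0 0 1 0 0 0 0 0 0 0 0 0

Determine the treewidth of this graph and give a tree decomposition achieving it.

Treewidth 3.
One optimal decomposition is:
Bags: B1 = {0, 1, 4, 14}  B2 = {1, 4, 9, 14}  B3 = {4, 5, 9, 14}  B4 = {4, 5, 9, 12}  B5 = {5, 7, 9, 12}  B6 = {2, 5, 7, 12}  B7 = {2, 7, 8, 12}  B8 = {2, 7, 8, 11}  B9 = {2, 8, 10, 11}  B10 = {8, 10, 11, 13}  B11 = {3, 10, 11, 13}  B12 = {3, 6, 10, 13}
Tree: B1–B2, B2–B3, B3–B4, B4–B5, B5–B6, B6–B7, B7–B8, B8–B9, B9–B10, B10–B11, B11–B12

Every bag has size at most 4, so the width is 4 − 1 = 3 and tw(G) ≤ 3. For the lower bound: the 4 vertex sets {0,1,14}, {4}, {9}, {2,5,7,12} are disjoint, each induces a connected subgraph, and every pair is joined by at least one edge of G. Contracting each set to a single vertex therefore yields K_{4} as a minor, and since treewidth is minor-monotone, tw(G) ≥ tw(K_{4}) = 3. Combining the bounds, tw(G) = 3.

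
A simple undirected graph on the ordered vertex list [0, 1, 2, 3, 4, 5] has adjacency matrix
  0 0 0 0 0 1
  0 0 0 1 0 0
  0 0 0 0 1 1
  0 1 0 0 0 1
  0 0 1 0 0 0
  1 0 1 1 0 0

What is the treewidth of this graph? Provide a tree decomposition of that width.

Treewidth 1.
Bags: B1 = {2, 4}  B2 = {2, 5}  B3 = {3, 5}  B4 = {0, 5}  B5 = {1, 3}
Tree: B1–B2, B2–B3, B2–B4, B3–B5

Each bag holds 2 vertices, so the decomposition has width 1, which upper-bounds the treewidth. Since G has at least one edge (e.g. 4–2), it is not an edgeless graph, so tw(G) ≥ 1. The upper and lower bounds meet at 1, so that is the treewidth.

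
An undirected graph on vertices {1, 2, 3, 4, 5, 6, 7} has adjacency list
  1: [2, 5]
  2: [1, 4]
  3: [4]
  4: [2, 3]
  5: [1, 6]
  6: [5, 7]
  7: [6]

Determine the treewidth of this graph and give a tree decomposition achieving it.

The largest bag has 2 vertices, giving width 1; this decomposition certifies tw(G) ≤ 1. Any graph with an edge has treewidth ≥ 1, and G has the edge 7–6. Hence tw(G) = 1 exactly.

Treewidth 1.
One such decomposition:
Bags: B1 = {6, 7}  B2 = {5, 6}  B3 = {1, 5}  B4 = {1, 2}  B5 = {2, 4}  B6 = {3, 4}
Tree: B1–B2, B2–B3, B3–B4, B4–B5, B5–B6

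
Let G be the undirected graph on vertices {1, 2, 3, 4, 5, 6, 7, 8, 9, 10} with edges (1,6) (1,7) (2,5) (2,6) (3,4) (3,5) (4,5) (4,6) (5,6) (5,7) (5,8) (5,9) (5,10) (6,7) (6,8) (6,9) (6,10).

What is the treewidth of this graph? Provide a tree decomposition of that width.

Treewidth 2.
One such decomposition:
Bags: B1 = {5, 6, 8}  B2 = {5, 6, 9}  B3 = {5, 6, 7}  B4 = {1, 6, 7}  B5 = {2, 5, 6}  B6 = {5, 6, 10}  B7 = {4, 5, 6}  B8 = {3, 4, 5}
Tree: B1–B2, B2–B3, B3–B4, B2–B5, B1–B6, B6–B7, B7–B8

Each bag holds 3 vertices, so the decomposition has width 2, which upper-bounds the treewidth. Conversely, {1, 6, 7} is a clique of size 3, and the vertices of any clique must share a bag in every tree decomposition; so some bag has ≥ 3 vertices and tw(G) ≥ 2. Therefore the treewidth is 2.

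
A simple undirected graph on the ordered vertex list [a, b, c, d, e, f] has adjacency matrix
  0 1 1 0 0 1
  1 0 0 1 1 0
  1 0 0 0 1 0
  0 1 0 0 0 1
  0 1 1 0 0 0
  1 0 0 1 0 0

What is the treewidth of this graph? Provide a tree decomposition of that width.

Every bag has size at most 3, so the width is 3 − 1 = 2 and tw(G) ≤ 2. For the lower bound, G contains the cycle c–e–b–a–c, so G is not a forest; only forests have treewidth ≤ 1, hence tw(G) ≥ 2. The upper and lower bounds meet at 2, so that is the treewidth.

Treewidth 2.
Bags: B1 = {a, c, e}  B2 = {a, b, e}  B3 = {a, b, f}  B4 = {b, d, f}
Tree: B1–B2, B2–B3, B3–B4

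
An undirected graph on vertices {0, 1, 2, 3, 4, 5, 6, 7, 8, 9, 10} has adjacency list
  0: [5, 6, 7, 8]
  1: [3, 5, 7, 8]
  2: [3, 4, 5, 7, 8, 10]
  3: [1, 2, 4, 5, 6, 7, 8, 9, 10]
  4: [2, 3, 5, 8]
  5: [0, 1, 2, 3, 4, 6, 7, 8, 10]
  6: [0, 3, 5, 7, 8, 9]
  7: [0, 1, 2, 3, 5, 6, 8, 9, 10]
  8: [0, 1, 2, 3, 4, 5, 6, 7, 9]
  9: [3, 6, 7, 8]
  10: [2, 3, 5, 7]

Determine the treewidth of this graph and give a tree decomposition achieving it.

Every bag has size at most 5, so the width is 5 − 1 = 4 and tw(G) ≤ 4. For the lower bound, the 5 vertices {0, 5, 6, 7, 8} are pairwise adjacent, and any tree decomposition puts a clique entirely inside one bag — forcing width ≥ 4. The upper and lower bounds meet at 4, so that is the treewidth.

Treewidth 4.
One optimal decomposition is:
Bags: B1 = {2, 3, 5, 7, 8}  B2 = {3, 5, 6, 7, 8}  B3 = {0, 5, 6, 7, 8}  B4 = {2, 3, 5, 7, 10}  B5 = {1, 3, 5, 7, 8}  B6 = {2, 3, 4, 5, 8}  B7 = {3, 6, 7, 8, 9}
Tree: B1–B2, B2–B3, B1–B4, B2–B5, B1–B6, B2–B7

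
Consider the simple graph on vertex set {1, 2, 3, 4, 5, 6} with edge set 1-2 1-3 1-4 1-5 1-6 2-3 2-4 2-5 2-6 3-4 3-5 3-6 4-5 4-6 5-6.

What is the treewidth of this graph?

5

A width-5 tree decomposition is:
Bags: B1 = {1, 2, 3, 4, 5, 6}
Tree: (single bag)
A single bag containing all 6 vertices is trivially a valid decomposition of width 5. On the other hand G contains the 6-clique {1, 2, 3, 4, 5, 6}. A clique must lie in a single bag of any decomposition, so no decomposition can have width below 5. Hence tw(G) = 5 exactly.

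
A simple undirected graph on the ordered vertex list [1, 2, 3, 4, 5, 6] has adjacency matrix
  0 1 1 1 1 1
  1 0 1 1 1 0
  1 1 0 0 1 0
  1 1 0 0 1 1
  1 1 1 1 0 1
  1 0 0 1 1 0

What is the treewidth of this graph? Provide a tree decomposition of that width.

Treewidth 3.
Bags: B1 = {1, 4, 5, 6}  B2 = {1, 2, 4, 5}  B3 = {1, 2, 3, 5}
Tree: B1–B2, B2–B3

Every bag has size at most 4, so the width is 4 − 1 = 3 and tw(G) ≤ 3. On the other hand G contains the 4-clique {1, 2, 3, 5}. A clique must lie in a single bag of any decomposition, so no decomposition can have width below 3. The upper and lower bounds meet at 3, so that is the treewidth.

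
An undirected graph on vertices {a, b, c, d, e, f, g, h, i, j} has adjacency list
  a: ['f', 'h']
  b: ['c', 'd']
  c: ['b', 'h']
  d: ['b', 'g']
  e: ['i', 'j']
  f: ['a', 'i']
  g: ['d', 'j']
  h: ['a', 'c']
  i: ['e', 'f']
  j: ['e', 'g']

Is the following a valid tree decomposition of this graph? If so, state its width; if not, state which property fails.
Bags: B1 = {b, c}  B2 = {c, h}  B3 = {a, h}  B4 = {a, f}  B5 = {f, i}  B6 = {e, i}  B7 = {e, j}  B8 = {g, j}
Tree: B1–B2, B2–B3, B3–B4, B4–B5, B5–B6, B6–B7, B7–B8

No — vertex d appears in no bag.

A tree decomposition must satisfy three properties: every vertex lies in some bag; for every edge, both endpoints lie together in some bag; and for every vertex, the bags containing it form a connected subtree. Here vertex d appears in no bag, so the decomposition is invalid.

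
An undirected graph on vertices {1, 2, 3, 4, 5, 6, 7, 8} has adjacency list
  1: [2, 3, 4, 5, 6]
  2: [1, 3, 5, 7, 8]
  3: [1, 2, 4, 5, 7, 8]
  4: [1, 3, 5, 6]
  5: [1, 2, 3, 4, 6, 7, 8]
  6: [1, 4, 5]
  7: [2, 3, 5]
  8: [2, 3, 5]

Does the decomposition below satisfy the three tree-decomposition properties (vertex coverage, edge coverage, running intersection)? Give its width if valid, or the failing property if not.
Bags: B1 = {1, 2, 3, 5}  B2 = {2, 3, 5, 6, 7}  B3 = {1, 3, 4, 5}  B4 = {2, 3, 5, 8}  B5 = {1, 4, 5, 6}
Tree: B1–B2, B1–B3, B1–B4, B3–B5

No — bags containing vertex 6 are not connected in the tree.

A tree decomposition must satisfy three properties: every vertex lies in some bag; for every edge, both endpoints lie together in some bag; and for every vertex, the bags containing it form a connected subtree. Here bags containing vertex 6 are not connected in the tree, so the decomposition is invalid.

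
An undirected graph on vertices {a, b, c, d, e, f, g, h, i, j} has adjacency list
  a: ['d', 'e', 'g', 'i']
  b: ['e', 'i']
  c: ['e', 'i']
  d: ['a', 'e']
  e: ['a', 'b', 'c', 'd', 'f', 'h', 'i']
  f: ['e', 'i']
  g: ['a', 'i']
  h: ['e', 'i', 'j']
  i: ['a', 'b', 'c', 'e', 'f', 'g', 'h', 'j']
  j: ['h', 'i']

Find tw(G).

A width-2 tree decomposition is:
Bags: B1 = {a, e, i}  B2 = {c, e, i}  B3 = {b, e, i}  B4 = {e, h, i}  B5 = {a, g, i}  B6 = {a, d, e}  B7 = {e, f, i}  B8 = {h, i, j}
Tree: B1–B2, B1–B3, B2–B4, B1–B5, B1–B6, B3–B7, B4–B8
Every bag has size at most 3, so the width is 3 − 1 = 2 and tw(G) ≤ 2. For the lower bound, the 3 vertices {a, d, e} are pairwise adjacent, and any tree decomposition puts a clique entirely inside one bag — forcing width ≥ 2. Therefore the treewidth is 2.

2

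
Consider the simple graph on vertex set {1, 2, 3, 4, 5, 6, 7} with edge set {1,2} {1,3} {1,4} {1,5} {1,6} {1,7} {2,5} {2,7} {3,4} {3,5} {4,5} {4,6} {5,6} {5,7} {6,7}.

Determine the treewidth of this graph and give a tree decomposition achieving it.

Each bag holds 4 vertices, so the decomposition has width 3, which upper-bounds the treewidth. On the other hand G contains the 4-clique {1, 2, 5, 7}. A clique must lie in a single bag of any decomposition, so no decomposition can have width below 3. Therefore the treewidth is 3.

Treewidth 3.
One such decomposition:
Bags: B1 = {1, 3, 4, 5}  B2 = {1, 4, 5, 6}  B3 = {1, 5, 6, 7}  B4 = {1, 2, 5, 7}
Tree: B1–B2, B2–B3, B3–B4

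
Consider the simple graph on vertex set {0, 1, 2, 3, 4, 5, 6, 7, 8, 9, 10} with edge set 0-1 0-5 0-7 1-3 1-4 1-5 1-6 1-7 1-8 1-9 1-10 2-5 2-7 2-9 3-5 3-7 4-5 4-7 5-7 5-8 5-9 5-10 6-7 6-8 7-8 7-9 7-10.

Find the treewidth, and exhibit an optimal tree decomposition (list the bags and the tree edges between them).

Treewidth 3.
Bags: B1 = {1, 5, 7, 9}  B2 = {2, 5, 7, 9}  B3 = {1, 5, 7, 10}  B4 = {1, 5, 7, 8}  B5 = {1, 4, 5, 7}  B6 = {0, 1, 5, 7}  B7 = {1, 3, 5, 7}  B8 = {1, 6, 7, 8}
Tree: B1–B2, B1–B3, B1–B4, B1–B5, B5–B6, B3–B7, B4–B8

The largest bag has 4 vertices, giving width 3; this decomposition certifies tw(G) ≤ 3. On the other hand G contains the 4-clique {0, 1, 5, 7}. A clique must lie in a single bag of any decomposition, so no decomposition can have width below 3. The upper and lower bounds meet at 3, so that is the treewidth.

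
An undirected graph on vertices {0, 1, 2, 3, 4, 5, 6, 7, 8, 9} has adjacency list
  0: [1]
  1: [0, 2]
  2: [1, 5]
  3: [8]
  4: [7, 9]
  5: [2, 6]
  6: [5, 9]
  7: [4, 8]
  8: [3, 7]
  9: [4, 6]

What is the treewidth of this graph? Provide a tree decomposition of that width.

Treewidth 1.
Bags: B1 = {0, 1}  B2 = {1, 2}  B3 = {2, 5}  B4 = {5, 6}  B5 = {6, 9}  B6 = {4, 9}  B7 = {4, 7}  B8 = {7, 8}  B9 = {3, 8}
Tree: B1–B2, B2–B3, B3–B4, B4–B5, B5–B6, B6–B7, B7–B8, B8–B9

Every bag has size at most 2, so the width is 2 − 1 = 1 and tw(G) ≤ 1. G has an edge, so its treewidth is at least 1. Combining the bounds, tw(G) = 1.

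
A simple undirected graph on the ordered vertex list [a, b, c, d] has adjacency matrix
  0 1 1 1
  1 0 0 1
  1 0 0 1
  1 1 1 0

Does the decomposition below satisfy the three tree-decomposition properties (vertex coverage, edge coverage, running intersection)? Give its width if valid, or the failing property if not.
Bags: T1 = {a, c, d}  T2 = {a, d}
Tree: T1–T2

No — vertex b appears in no bag.

A tree decomposition must satisfy three properties: every vertex lies in some bag; for every edge, both endpoints lie together in some bag; and for every vertex, the bags containing it form a connected subtree. Here vertex b appears in no bag, so the decomposition is invalid.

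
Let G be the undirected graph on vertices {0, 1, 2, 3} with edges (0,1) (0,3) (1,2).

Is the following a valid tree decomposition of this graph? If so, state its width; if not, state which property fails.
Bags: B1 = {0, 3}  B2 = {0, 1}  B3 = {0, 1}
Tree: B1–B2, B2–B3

No — vertex 2 appears in no bag.

A tree decomposition must satisfy three properties: every vertex lies in some bag; for every edge, both endpoints lie together in some bag; and for every vertex, the bags containing it form a connected subtree. Here vertex 2 appears in no bag, so the decomposition is invalid.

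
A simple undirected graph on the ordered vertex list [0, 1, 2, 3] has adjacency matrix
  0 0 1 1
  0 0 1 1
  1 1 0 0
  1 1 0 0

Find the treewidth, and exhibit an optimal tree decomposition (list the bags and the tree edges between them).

Treewidth 2.
One such decomposition:
Bags: B1 = {1, 2, 3}  B2 = {0, 2, 3}
Tree: B1–B2

Each bag holds 3 vertices, so the decomposition has width 2, which upper-bounds the treewidth. Since 2–1–3–0–2 is a cycle in G, G is not acyclic. Forests are exactly the graphs of treewidth ≤ 1, so tw(G) ≥ 2. Therefore the treewidth is 2.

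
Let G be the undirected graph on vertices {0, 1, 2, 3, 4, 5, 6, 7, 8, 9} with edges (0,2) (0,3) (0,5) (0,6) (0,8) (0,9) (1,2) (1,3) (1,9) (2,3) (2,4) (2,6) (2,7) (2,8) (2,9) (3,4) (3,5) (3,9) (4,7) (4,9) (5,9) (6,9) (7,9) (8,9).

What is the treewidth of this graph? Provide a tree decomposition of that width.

The largest bag has 4 vertices, giving width 3; this decomposition certifies tw(G) ≤ 3. On the other hand G contains the 4-clique {0, 2, 8, 9}. A clique must lie in a single bag of any decomposition, so no decomposition can have width below 3. Therefore the treewidth is 3.

Treewidth 3.
One optimal decomposition is:
Bags: B1 = {0, 2, 3, 9}  B2 = {0, 2, 8, 9}  B3 = {1, 2, 3, 9}  B4 = {2, 3, 4, 9}  B5 = {0, 3, 5, 9}  B6 = {2, 4, 7, 9}  B7 = {0, 2, 6, 9}
Tree: B1–B2, B1–B3, B1–B4, B1–B5, B4–B6, B1–B7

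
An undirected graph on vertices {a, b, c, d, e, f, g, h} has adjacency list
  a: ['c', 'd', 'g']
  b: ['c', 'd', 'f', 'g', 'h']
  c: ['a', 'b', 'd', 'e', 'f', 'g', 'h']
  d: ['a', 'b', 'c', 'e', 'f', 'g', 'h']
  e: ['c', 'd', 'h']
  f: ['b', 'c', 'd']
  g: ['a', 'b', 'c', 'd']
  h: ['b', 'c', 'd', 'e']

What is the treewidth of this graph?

A width-3 tree decomposition is:
Bags: B1 = {b, c, d, g}  B2 = {a, c, d, g}  B3 = {b, c, d, h}  B4 = {c, d, e, h}  B5 = {b, c, d, f}
Tree: B1–B2, B1–B3, B3–B4, B1–B5
Each bag holds 4 vertices, so the decomposition has width 3, which upper-bounds the treewidth. On the other hand G contains the 4-clique {c, d, e, h}. A clique must lie in a single bag of any decomposition, so no decomposition can have width below 3. Combining the bounds, tw(G) = 3.

3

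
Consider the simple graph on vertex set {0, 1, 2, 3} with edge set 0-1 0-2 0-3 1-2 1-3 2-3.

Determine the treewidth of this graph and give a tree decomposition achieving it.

With just one bag of size 4, the width is 4 − 1 = 3, so tw(G) ≤ 3. Conversely, {0, 1, 2, 3} is a clique of size 4, and the vertices of any clique must share a bag in every tree decomposition; so some bag has ≥ 4 vertices and tw(G) ≥ 3. The upper and lower bounds meet at 3, so that is the treewidth.

Treewidth 3.
Bags: B1 = {0, 1, 2, 3}
Tree: (single bag)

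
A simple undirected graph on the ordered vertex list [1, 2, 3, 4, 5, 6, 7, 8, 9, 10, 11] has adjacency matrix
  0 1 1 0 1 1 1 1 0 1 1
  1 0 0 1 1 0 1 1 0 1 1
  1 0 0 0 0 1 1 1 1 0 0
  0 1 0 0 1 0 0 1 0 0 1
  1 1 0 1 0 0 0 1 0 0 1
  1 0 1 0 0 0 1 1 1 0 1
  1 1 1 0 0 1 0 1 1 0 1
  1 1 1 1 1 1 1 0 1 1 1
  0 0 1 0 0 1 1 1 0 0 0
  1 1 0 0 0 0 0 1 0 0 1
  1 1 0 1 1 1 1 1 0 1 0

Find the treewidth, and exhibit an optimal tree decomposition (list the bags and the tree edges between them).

Every bag has size at most 5, so the width is 5 − 1 = 4 and tw(G) ≤ 4. For the lower bound, the 5 vertices {1, 2, 8, 10, 11} are pairwise adjacent, and any tree decomposition puts a clique entirely inside one bag — forcing width ≥ 4. Therefore the treewidth is 4.

Treewidth 4.
One such decomposition:
Bags: B1 = {1, 6, 7, 8, 11}  B2 = {1, 2, 7, 8, 11}  B3 = {1, 2, 5, 8, 11}  B4 = {1, 3, 6, 7, 8}  B5 = {3, 6, 7, 8, 9}  B6 = {1, 2, 8, 10, 11}  B7 = {2, 4, 5, 8, 11}
Tree: B1–B2, B2–B3, B1–B4, B4–B5, B2–B6, B3–B7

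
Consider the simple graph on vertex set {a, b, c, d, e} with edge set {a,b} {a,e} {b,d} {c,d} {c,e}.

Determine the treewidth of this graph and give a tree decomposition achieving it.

Treewidth 2.
Bags: B1 = {b, c, d}  B2 = {b, c, e}  B3 = {a, b, e}
Tree: B1–B2, B2–B3

The largest bag has 3 vertices, giving width 2; this decomposition certifies tw(G) ≤ 2. The edges b–d–c–e–a–b form a cycle, so G is not a tree and its treewidth is at least 2. The upper and lower bounds meet at 2, so that is the treewidth.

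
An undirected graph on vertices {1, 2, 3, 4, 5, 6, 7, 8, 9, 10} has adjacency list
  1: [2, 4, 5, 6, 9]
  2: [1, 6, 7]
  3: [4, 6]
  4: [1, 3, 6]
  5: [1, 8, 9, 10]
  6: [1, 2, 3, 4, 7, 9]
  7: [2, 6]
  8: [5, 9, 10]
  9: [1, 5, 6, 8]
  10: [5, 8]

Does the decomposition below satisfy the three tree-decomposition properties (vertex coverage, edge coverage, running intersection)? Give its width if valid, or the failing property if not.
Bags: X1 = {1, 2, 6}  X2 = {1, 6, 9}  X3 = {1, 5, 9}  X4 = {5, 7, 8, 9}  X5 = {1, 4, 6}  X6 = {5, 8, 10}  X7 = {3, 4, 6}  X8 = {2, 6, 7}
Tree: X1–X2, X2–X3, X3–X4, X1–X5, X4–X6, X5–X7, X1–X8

A tree decomposition must satisfy three properties: every vertex lies in some bag; for every edge, both endpoints lie together in some bag; and for every vertex, the bags containing it form a connected subtree. Here bags containing vertex 7 are not connected in the tree, so the decomposition is invalid.

No — bags containing vertex 7 are not connected in the tree.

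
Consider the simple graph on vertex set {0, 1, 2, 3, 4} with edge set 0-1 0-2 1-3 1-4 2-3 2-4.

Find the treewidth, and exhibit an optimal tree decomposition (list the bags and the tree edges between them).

Each bag holds 3 vertices, so the decomposition has width 2, which upper-bounds the treewidth. For the lower bound, G contains the cycle 0–2–3–1–0, so G is not a forest; only forests have treewidth ≤ 1, hence tw(G) ≥ 2. The upper and lower bounds meet at 2, so that is the treewidth.

Treewidth 2.
One such decomposition:
Bags: B1 = {0, 1, 2}  B2 = {1, 2, 3}  B3 = {1, 2, 4}
Tree: B1–B2, B2–B3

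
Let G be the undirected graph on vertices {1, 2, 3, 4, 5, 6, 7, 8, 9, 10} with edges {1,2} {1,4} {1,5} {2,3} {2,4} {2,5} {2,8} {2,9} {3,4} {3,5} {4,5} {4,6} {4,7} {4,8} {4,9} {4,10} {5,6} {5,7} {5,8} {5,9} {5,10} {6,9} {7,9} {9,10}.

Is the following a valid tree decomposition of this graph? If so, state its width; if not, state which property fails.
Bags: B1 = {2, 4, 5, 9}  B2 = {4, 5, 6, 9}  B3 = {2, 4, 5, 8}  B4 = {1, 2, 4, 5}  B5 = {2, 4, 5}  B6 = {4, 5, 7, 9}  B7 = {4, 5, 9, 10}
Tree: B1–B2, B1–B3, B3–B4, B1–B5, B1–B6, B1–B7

A tree decomposition must satisfy three properties: every vertex lies in some bag; for every edge, both endpoints lie together in some bag; and for every vertex, the bags containing it form a connected subtree. Here vertex 3 appears in no bag, so the decomposition is invalid.

No — vertex 3 appears in no bag.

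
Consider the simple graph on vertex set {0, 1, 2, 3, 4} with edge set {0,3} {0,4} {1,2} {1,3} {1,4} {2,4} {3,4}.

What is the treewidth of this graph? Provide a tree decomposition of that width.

Treewidth 2.
One optimal decomposition is:
Bags: B1 = {1, 2, 4}  B2 = {1, 3, 4}  B3 = {0, 3, 4}
Tree: B1–B2, B2–B3

The largest bag has 3 vertices, giving width 2; this decomposition certifies tw(G) ≤ 2. On the other hand G contains the 3-clique {0, 3, 4}. A clique must lie in a single bag of any decomposition, so no decomposition can have width below 2. Therefore the treewidth is 2.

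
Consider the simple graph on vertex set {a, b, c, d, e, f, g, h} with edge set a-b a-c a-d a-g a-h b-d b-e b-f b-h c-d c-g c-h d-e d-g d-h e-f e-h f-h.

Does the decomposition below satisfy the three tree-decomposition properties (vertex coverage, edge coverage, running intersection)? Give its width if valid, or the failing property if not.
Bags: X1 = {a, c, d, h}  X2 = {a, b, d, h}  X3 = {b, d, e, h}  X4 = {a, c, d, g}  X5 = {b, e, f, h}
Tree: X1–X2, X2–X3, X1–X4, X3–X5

Yes; width 3.

Vertex coverage: the bags together contain {a, b, c, d, e, f, g, h}, the full vertex set. Edge coverage: each edge of G has both endpoints in at least one bag. Running intersection: for every vertex, the bags containing it form a connected subtree. All three properties hold, so this is a valid tree decomposition of width max|bag| − 1 = 3, and hence tw(G) ≤ 3.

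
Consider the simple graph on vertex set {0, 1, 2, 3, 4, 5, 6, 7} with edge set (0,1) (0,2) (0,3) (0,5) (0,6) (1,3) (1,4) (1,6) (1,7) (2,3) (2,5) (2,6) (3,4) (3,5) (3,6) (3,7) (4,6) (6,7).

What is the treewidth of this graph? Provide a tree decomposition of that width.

Each bag holds 4 vertices, so the decomposition has width 3, which upper-bounds the treewidth. Conversely, {0, 2, 3, 5} is a clique of size 4, and the vertices of any clique must share a bag in every tree decomposition; so some bag has ≥ 4 vertices and tw(G) ≥ 3. Combining the bounds, tw(G) = 3.

Treewidth 3.
One such decomposition:
Bags: B1 = {0, 1, 3, 6}  B2 = {1, 3, 4, 6}  B3 = {0, 2, 3, 6}  B4 = {1, 3, 6, 7}  B5 = {0, 2, 3, 5}
Tree: B1–B2, B1–B3, B1–B4, B3–B5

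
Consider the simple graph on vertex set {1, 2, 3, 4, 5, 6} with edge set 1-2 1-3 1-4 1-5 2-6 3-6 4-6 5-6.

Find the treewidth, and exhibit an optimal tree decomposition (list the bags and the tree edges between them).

Every bag has size at most 3, so the width is 3 − 1 = 2 and tw(G) ≤ 2. For the lower bound, G contains the cycle 6–5–1–2–6, so G is not a forest; only forests have treewidth ≤ 1, hence tw(G) ≥ 2. Hence tw(G) = 2 exactly.

Treewidth 2.
Bags: B1 = {1, 5, 6}  B2 = {1, 2, 6}  B3 = {1, 4, 6}  B4 = {1, 3, 6}
Tree: B1–B2, B2–B3, B3–B4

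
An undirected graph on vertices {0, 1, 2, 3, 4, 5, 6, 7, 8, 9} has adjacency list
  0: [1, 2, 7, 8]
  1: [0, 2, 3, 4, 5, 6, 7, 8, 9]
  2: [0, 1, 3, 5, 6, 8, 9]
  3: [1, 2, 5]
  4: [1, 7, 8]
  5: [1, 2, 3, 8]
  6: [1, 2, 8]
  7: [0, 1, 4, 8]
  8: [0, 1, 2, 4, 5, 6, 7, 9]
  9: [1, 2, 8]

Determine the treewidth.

3

A width-3 tree decomposition is:
Bags: B1 = {1, 2, 5, 8}  B2 = {0, 1, 2, 8}  B3 = {1, 2, 3, 5}  B4 = {1, 2, 8, 9}  B5 = {1, 2, 6, 8}  B6 = {0, 1, 7, 8}  B7 = {1, 4, 7, 8}
Tree: B1–B2, B1–B3, B2–B4, B2–B5, B2–B6, B6–B7
Every bag has size at most 4, so the width is 4 − 1 = 3 and tw(G) ≤ 3. Conversely, {0, 1, 2, 8} is a clique of size 4, and the vertices of any clique must share a bag in every tree decomposition; so some bag has ≥ 4 vertices and tw(G) ≥ 3. The upper and lower bounds meet at 3, so that is the treewidth.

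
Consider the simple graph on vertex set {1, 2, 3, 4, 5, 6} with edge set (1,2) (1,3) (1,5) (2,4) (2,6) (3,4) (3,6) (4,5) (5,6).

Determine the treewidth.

A width-3 tree decomposition is:
Bags: B1 = {1, 4, 5, 6}  B2 = {1, 2, 4, 6}  B3 = {1, 3, 4, 6}
Tree: B1–B2, B2–B3
Each bag holds 4 vertices, so the decomposition has width 3, which upper-bounds the treewidth. For the lower bound: the 4 vertex sets {1,5}, {2,4}, {6}, {3} are disjoint, each induces a connected subgraph, and every pair is joined by at least one edge of G. Contracting each set to a single vertex therefore yields K_{4} as a minor, and since treewidth is minor-monotone, tw(G) ≥ tw(K_{4}) = 3. The upper and lower bounds meet at 3, so that is the treewidth.

3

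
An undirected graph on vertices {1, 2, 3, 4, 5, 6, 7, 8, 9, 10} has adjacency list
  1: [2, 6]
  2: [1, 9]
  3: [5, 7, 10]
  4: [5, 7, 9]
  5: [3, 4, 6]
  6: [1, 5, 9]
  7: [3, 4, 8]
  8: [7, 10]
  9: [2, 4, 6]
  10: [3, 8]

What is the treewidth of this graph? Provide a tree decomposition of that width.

The largest bag has 3 vertices, giving width 2; this decomposition certifies tw(G) ≤ 2. Since 10–8–7–3–10 is a cycle in G, G is not acyclic. Forests are exactly the graphs of treewidth ≤ 1, so tw(G) ≥ 2. Hence tw(G) = 2 exactly.

Treewidth 2.
One such decomposition:
Bags: B1 = {3, 8, 10}  B2 = {3, 7, 8}  B3 = {3, 5, 7}  B4 = {4, 5, 7}  B5 = {4, 5, 6}  B6 = {4, 6, 9}  B7 = {1, 6, 9}  B8 = {1, 2, 9}
Tree: B1–B2, B2–B3, B3–B4, B4–B5, B5–B6, B6–B7, B7–B8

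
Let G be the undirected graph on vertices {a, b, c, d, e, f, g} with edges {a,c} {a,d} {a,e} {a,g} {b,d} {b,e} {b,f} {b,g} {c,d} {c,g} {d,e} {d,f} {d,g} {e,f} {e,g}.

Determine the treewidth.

3

A width-3 tree decomposition is:
Bags: B1 = {b, d, e, f}  B2 = {b, d, e, g}  B3 = {a, d, e, g}  B4 = {a, c, d, g}
Tree: B1–B2, B2–B3, B3–B4
The largest bag has 4 vertices, giving width 3; this decomposition certifies tw(G) ≤ 3. Conversely, {a, d, e, g} is a clique of size 4, and the vertices of any clique must share a bag in every tree decomposition; so some bag has ≥ 4 vertices and tw(G) ≥ 3. Hence tw(G) = 3 exactly.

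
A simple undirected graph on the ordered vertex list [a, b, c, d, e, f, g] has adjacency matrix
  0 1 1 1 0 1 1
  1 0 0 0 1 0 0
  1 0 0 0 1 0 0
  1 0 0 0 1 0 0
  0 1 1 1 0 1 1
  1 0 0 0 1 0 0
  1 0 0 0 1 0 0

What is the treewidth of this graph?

A width-2 tree decomposition is:
Bags: B1 = {a, d, e}  B2 = {a, c, e}  B3 = {a, e, f}  B4 = {a, e, g}  B5 = {a, b, e}
Tree: B1–B2, B2–B3, B3–B4, B4–B5
The largest bag has 3 vertices, giving width 2; this decomposition certifies tw(G) ≤ 2. The edges e–d–a–c–e form a cycle, so G is not a tree and its treewidth is at least 2. The upper and lower bounds meet at 2, so that is the treewidth.

2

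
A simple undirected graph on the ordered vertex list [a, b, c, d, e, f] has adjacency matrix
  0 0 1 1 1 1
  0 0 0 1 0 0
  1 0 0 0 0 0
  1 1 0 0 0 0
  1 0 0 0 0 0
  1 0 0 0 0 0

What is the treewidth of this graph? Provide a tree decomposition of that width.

Treewidth 1.
Bags: B1 = {a, d}  B2 = {a, c}  B3 = {a, f}  B4 = {a, e}  B5 = {b, d}
Tree: B1–B2, B2–B3, B1–B4, B1–B5

Every bag has size at most 2, so the width is 2 − 1 = 1 and tw(G) ≤ 1. Any graph with an edge has treewidth ≥ 1, and G has the edge d–a. Therefore the treewidth is 1.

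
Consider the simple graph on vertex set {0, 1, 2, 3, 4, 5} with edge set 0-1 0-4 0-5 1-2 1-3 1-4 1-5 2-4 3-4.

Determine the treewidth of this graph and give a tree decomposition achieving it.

Every bag has size at most 3, so the width is 3 − 1 = 2 and tw(G) ≤ 2. On the other hand G contains the 3-clique {0, 1, 4}. A clique must lie in a single bag of any decomposition, so no decomposition can have width below 2. Combining the bounds, tw(G) = 2.

Treewidth 2.
One such decomposition:
Bags: B1 = {0, 1, 5}  B2 = {0, 1, 4}  B3 = {1, 2, 4}  B4 = {1, 3, 4}
Tree: B1–B2, B2–B3, B3–B4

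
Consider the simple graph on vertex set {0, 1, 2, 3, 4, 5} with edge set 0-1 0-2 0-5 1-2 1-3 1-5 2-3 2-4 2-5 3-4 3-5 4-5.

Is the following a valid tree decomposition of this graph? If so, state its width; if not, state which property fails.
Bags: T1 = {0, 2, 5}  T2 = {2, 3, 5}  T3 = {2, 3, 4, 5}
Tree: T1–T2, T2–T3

A tree decomposition must satisfy three properties: every vertex lies in some bag; for every edge, both endpoints lie together in some bag; and for every vertex, the bags containing it form a connected subtree. Here vertex 1 appears in no bag, so the decomposition is invalid.

No — vertex 1 appears in no bag.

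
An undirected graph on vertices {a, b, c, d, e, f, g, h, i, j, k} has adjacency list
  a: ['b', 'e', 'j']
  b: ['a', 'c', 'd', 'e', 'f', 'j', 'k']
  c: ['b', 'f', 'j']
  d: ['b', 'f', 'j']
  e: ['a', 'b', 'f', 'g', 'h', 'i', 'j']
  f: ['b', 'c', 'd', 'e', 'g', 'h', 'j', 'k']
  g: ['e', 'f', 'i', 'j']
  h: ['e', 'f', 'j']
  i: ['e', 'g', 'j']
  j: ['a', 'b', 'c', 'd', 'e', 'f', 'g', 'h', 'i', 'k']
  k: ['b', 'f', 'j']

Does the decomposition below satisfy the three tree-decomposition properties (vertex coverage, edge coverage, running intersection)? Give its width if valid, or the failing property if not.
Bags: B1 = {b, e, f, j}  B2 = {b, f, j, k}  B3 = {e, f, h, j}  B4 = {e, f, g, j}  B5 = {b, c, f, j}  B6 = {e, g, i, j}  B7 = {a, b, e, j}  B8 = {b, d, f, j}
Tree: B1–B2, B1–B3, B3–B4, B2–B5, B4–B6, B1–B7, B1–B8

Every vertex of G appears in some bag (union = {a, b, c, d, e, f, g, h, i, j, k}); every edge is covered by a bag; and for each vertex v the set of bags containing v is connected in the bag tree. The decomposition is therefore valid. The largest bag has 4 vertices, so the width is 3.

Yes; width 3.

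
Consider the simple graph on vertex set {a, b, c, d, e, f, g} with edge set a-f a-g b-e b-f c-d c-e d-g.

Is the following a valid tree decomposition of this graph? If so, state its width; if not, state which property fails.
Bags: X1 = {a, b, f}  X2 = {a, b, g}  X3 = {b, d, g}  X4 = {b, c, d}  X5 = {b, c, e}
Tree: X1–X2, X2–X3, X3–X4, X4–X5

Every vertex of G appears in some bag (union = {a, b, c, d, e, f, g}); every edge is covered by a bag; and for each vertex v the set of bags containing v is connected in the bag tree. The decomposition is therefore valid. The largest bag has 3 vertices, so the width is 2.

Yes; width 2.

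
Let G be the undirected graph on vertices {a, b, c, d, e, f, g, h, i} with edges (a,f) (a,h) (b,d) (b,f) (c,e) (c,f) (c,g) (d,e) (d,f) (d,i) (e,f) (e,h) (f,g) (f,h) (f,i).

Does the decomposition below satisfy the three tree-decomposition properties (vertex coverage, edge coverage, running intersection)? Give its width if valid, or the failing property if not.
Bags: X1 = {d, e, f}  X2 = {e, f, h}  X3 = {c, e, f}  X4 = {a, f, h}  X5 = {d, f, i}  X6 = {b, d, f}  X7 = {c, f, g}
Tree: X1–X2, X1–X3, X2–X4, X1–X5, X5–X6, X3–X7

Vertex coverage: the bags together contain {a, b, c, d, e, f, g, h, i}, the full vertex set. Edge coverage: each edge of G has both endpoints in at least one bag. Running intersection: for every vertex, the bags containing it form a connected subtree. All three properties hold, so this is a valid tree decomposition of width max|bag| − 1 = 2, and hence tw(G) ≤ 2.

Yes; width 2.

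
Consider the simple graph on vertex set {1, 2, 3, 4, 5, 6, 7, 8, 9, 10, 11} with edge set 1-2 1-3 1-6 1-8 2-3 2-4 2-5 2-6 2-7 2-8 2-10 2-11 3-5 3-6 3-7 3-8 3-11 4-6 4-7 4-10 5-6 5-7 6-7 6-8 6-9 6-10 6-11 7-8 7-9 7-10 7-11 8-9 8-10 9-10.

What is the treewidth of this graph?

4

A width-4 tree decomposition is:
Bags: B1 = {2, 3, 6, 7, 8}  B2 = {2, 6, 7, 8, 10}  B3 = {1, 2, 3, 6, 8}  B4 = {2, 3, 5, 6, 7}  B5 = {6, 7, 8, 9, 10}  B6 = {2, 3, 6, 7, 11}  B7 = {2, 4, 6, 7, 10}
Tree: B1–B2, B1–B3, B1–B4, B2–B5, B4–B6, B2–B7
Each bag holds 5 vertices, so the decomposition has width 4, which upper-bounds the treewidth. On the other hand G contains the 5-clique {6, 7, 8, 9, 10}. A clique must lie in a single bag of any decomposition, so no decomposition can have width below 4. Therefore the treewidth is 4.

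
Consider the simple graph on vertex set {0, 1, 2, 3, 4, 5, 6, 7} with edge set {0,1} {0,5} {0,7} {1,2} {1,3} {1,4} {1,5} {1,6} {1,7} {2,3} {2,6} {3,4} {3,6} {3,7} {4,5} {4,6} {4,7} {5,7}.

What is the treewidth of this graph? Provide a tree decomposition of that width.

Every bag has size at most 4, so the width is 4 − 1 = 3 and tw(G) ≤ 3. On the other hand G contains the 4-clique {0, 1, 5, 7}. A clique must lie in a single bag of any decomposition, so no decomposition can have width below 3. Hence tw(G) = 3 exactly.

Treewidth 3.
Bags: B1 = {1, 3, 4, 6}  B2 = {1, 3, 4, 7}  B3 = {1, 4, 5, 7}  B4 = {1, 2, 3, 6}  B5 = {0, 1, 5, 7}
Tree: B1–B2, B2–B3, B1–B4, B3–B5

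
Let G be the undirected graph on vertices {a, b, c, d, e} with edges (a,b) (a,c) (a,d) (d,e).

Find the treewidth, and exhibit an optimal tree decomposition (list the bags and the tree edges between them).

Treewidth 1.
Bags: B1 = {a, d}  B2 = {d, e}  B3 = {a, b}  B4 = {a, c}
Tree: B1–B2, B1–B3, B1–B4

Each bag holds 2 vertices, so the decomposition has width 1, which upper-bounds the treewidth. Since G has at least one edge (e.g. a–d), it is not an edgeless graph, so tw(G) ≥ 1. Combining the bounds, tw(G) = 1.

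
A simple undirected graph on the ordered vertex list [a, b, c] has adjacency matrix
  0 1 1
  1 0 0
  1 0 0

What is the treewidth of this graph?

A width-1 tree decomposition is:
Bags: B1 = {a, c}  B2 = {a, b}
Tree: B1–B2
Each bag holds 2 vertices, so the decomposition has width 1, which upper-bounds the treewidth. G has an edge, so its treewidth is at least 1. Therefore the treewidth is 1.

1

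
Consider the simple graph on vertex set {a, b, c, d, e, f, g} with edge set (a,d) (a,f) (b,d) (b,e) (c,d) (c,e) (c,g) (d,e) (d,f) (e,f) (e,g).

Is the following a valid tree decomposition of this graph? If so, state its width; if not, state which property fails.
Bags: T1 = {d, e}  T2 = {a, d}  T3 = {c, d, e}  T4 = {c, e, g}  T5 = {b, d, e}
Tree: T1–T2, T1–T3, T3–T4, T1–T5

No — vertex f appears in no bag.

A tree decomposition must satisfy three properties: every vertex lies in some bag; for every edge, both endpoints lie together in some bag; and for every vertex, the bags containing it form a connected subtree. Here vertex f appears in no bag, so the decomposition is invalid.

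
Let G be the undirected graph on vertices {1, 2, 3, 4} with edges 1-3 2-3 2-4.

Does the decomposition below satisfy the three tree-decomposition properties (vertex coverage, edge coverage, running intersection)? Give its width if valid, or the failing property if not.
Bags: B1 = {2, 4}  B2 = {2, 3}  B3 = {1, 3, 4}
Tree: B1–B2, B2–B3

A tree decomposition must satisfy three properties: every vertex lies in some bag; for every edge, both endpoints lie together in some bag; and for every vertex, the bags containing it form a connected subtree. Here bags containing vertex 4 are not connected in the tree, so the decomposition is invalid.

No — bags containing vertex 4 are not connected in the tree.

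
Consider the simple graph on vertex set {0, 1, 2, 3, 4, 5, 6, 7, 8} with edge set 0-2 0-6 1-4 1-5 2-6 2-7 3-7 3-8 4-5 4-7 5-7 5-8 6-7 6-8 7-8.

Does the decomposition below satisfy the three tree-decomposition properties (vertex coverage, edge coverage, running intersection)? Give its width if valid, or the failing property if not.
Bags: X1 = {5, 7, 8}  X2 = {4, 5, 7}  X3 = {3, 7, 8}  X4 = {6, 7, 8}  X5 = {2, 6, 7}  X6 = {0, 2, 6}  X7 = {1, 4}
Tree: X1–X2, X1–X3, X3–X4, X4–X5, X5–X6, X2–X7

A tree decomposition must satisfy three properties: every vertex lies in some bag; for every edge, both endpoints lie together in some bag; and for every vertex, the bags containing it form a connected subtree. Here edge (5,1) lies in no bag, so the decomposition is invalid.

No — edge (5,1) lies in no bag.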